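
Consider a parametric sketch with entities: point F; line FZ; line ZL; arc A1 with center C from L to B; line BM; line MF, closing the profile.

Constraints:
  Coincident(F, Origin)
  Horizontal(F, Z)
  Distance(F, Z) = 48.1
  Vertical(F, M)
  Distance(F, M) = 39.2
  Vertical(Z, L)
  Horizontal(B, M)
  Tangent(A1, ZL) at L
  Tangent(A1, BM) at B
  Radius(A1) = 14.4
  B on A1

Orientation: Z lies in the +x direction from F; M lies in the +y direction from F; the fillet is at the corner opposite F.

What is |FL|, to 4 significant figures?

54.12

F is at the origin; FZ is horizontal with |FZ| = 48.1 and Z on the +x side, so Z = (48.10, 0.000). F and M share the same x with |FM| = 39.2 and M on the +y side, so M = (0.000, 39.20). The virtual corner opposite F is at (48.10, 39.20). The tangent condition forces CL to be normal to ZL and since A1 is tangent to BM there, CB ⟂ BM, with radius 14.4, so the center C sits 14.4 in from both sides at C = (33.70, 24.80). That places the tangent points at L = (48.10, 24.80) on ZL and B = (33.70, 39.20) on BM. Then |FL| = |L − F| = 54.12.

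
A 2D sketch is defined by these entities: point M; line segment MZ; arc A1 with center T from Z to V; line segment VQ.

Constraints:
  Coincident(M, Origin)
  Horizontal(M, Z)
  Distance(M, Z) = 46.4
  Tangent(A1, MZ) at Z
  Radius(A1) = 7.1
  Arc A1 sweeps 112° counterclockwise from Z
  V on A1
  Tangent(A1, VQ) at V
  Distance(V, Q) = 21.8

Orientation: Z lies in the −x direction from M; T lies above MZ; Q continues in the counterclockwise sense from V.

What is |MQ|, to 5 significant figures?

56.575

M is at the origin; M and Z share the same y with |MZ| = 46.4 and Z on the −x side, so Z = (-46.400, 0.0000). The tangent condition forces TZ to be normal to MZ, so T = Z + (0, 7.1) = (-46.400, 7.1000). On A1, Z sits at bearing -90° from T; a 112° counterclockwise sweep puts V at bearing 22°, so V = T + 7.1·(cos 22°, sin 22°) = (-39.817, 9.7597). The tangent condition forces TV to be normal to VQ, so VQ runs along (−sin 22°, cos 22°); with |VQ| = 21.8, Q = (-47.983, 29.972). Then |MQ| = |Q − M| = 56.575.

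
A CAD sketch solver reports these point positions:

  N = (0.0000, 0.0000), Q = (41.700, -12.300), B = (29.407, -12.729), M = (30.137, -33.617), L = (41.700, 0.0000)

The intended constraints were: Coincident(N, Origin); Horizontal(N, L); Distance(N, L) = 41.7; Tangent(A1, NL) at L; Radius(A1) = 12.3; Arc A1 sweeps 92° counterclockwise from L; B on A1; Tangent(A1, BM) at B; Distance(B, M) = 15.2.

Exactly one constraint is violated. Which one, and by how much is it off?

Distance(B, M) = 15.2 — off by 5.70.

N = (0.00, 0.00) ✓; N.y = 0.00, L.y = 0.00 ✓; |NL| = 41.70 ✓; ∠(QL, LN) = 90.00° ✓; |QL| = 12.30 ✓; bearing(Q→B) − bearing(Q→L) = 92.00° ✓; |QB| = 12.30 ✓; ∠(QB, BM) = 90.00° ✓; |BM| = 20.90 ✗.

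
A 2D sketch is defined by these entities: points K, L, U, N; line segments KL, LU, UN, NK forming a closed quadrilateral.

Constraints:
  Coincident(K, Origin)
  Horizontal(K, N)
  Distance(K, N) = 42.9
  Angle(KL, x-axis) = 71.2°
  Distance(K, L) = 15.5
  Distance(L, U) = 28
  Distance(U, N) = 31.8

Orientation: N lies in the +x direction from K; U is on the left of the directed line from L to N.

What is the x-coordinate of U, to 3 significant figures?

29.2

Checks: |LU| = 28.00 ✓; |UN| = 31.80 ✓.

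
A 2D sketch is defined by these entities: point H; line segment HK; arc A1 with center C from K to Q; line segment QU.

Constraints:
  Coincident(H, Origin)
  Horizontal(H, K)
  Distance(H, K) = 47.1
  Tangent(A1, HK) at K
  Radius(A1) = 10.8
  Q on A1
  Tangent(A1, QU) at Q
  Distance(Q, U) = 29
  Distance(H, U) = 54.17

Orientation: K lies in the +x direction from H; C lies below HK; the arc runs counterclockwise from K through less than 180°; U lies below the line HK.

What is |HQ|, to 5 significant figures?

37.907

H is at the origin; HK is horizontal with |HK| = 47.1 and K on the +x side, so K = (47.100, 0.0000). Tangency of A1 to HK means the radius CK is perpendicular to HK, so C = K + (0, -10.8) = (47.100, -10.800). Since CQ ⟂ QU (tangency), |CU| = √(10.8² + 29.0²) = 30.946 regardless of where Q sits on A1. So U lies on both circle(H, 54.17) and circle(C, 30.946); the below-HK intersection is U = (36.620, -39.917). Q is the foot of the tangent from U: Q = (36.301, -10.919).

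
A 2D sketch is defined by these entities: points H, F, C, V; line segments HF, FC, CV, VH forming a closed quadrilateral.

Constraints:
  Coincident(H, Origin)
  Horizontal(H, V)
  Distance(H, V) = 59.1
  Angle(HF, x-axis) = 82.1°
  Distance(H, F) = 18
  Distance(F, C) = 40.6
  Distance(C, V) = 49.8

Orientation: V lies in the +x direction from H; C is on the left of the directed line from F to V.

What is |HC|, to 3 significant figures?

55.1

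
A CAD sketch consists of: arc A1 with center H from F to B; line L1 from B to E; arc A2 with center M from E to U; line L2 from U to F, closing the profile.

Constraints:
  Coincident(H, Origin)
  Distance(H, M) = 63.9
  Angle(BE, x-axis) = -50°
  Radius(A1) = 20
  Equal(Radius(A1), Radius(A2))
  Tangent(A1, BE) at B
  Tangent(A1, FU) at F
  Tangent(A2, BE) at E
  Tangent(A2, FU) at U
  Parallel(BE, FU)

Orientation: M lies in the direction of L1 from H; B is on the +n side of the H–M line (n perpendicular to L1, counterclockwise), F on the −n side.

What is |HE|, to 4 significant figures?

66.96

The slot axis is L1's direction at -50.0°, so u = (cos -50.0°, sin -50.0°) = (0.6428, -0.7660) and n = (−sin -50.0°, cos -50.0°) = (0.7660, 0.6428). H is at the origin and M lies 63.9 along u from H, so M = 63.9·u = (41.07, -48.95). Tangency of A1 to both parallel lines with radius 20.0 puts B and F at H ± 20.0·n: B = (15.32, 12.86), F = (-15.32, -12.86). Equal radii place E and U the same way about M: E = M + 20.0·n = (56.40, -36.09), U = M − 20.0·n = (25.75, -61.81). Then |HE| = |E − H| = 66.96.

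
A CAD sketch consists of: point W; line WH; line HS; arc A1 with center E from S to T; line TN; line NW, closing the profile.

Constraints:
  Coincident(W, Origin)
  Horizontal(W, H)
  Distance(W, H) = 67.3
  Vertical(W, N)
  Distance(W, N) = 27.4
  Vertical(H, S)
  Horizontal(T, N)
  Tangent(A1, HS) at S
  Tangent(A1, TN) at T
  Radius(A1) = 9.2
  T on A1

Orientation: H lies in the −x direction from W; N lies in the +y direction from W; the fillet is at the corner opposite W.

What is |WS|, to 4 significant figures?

69.72

W is at the origin; W and H share the same y with |WH| = 67.3 and H on the −x side, so H = (-67.30, 0.000). W and N share the same x with |WN| = 27.4 and N on the +y side, so N = (0.000, 27.40). The virtual corner opposite W is at (-67.30, 27.40). Tangency of A1 to HS means the radius ES is perpendicular to HS and tangency of A1 to TN means the radius ET is perpendicular to TN, with radius 9.2, so the center E sits 9.2 in from both sides at E = (-58.10, 18.20). That places the tangent points at S = (-67.30, 18.20) on HS and T = (-58.10, 27.40) on TN. Then |WS| = |S − W| = 69.72.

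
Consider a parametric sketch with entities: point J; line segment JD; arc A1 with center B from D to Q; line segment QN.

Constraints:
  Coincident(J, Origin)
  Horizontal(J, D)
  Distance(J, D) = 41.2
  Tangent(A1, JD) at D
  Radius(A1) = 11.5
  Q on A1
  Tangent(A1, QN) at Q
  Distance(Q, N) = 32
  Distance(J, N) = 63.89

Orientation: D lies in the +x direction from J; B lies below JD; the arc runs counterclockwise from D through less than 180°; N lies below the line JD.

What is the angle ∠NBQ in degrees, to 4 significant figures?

70.23°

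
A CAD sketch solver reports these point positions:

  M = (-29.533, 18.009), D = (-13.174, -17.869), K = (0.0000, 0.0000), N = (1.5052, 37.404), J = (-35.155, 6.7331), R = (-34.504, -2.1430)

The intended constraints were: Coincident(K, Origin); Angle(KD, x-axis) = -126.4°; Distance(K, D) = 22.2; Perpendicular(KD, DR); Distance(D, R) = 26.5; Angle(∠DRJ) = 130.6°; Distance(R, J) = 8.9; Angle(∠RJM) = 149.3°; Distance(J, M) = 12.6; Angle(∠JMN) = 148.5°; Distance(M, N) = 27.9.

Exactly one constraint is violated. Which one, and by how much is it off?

Distance(M, N) = 27.9 — off by 8.70.

K = (0.00, 0.00) ✓; KD at -126.4° ✓; |KD| = 22.20 ✓; ∠(KD, DR) = 90.00° ✓; |DR| = 26.50 ✓; ∠DRJ = 130.6° ✓; |RJ| = 8.900 ✓; ∠RJM = 149.3° ✓; |JM| = 12.60 ✓; ∠JMN = 148.5° ✓; |MN| = 36.60 ✗.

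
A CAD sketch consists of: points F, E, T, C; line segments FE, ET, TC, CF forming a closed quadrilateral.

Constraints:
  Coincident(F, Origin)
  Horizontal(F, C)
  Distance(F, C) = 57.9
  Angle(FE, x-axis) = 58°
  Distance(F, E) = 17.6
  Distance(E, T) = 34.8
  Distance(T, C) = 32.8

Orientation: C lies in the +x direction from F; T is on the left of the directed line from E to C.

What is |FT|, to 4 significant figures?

50.21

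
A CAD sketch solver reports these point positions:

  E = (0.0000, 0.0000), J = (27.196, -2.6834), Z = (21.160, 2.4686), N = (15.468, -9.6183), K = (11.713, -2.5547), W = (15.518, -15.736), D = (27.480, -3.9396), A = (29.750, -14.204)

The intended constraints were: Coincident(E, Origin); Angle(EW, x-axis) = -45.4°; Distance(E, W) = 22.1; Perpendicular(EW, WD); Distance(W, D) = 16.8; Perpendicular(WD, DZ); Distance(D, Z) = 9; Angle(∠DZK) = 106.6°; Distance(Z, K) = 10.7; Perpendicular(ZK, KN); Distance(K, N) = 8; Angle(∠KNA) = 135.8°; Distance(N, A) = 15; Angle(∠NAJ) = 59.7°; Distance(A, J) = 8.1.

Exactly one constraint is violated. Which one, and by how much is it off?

Distance(A, J) = 8.1 — off by 3.70.

E = (0.00, 0.00) ✓; EW at -45.40° ✓; |EW| = 22.10 ✓; ∠(EW, WD) = 90.00° ✓; |WD| = 16.80 ✓; ∠(WD, DZ) = 90.00° ✓; |DZ| = 9.000 ✓; ∠DZK = 106.6° ✓; |ZK| = 10.70 ✓; ∠(ZK, KN) = 89.99° ✓; |KN| = 8.000 ✓; ∠KNA = 135.8° ✓; |NA| = 15.00 ✓; ∠NAJ = 59.70° ✓; |AJ| = 11.80 ✗.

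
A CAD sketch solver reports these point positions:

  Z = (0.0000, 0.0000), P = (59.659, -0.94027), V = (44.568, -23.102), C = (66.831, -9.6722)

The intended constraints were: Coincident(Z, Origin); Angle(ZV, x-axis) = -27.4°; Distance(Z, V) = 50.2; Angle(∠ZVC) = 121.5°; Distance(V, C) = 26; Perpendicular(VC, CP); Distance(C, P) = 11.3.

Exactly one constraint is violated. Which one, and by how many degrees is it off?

Perpendicular(VC, CP) — off by 8.30°.

Z = (0.00, 0.00) ✓; ZV at -27.40° ✓; |ZV| = 50.20 ✓; ∠ZVC = 121.5° ✓; |VC| = 26.00 ✓; ∠(VC, CP) = 98.30° ✗; |CP| = 11.30 ✓.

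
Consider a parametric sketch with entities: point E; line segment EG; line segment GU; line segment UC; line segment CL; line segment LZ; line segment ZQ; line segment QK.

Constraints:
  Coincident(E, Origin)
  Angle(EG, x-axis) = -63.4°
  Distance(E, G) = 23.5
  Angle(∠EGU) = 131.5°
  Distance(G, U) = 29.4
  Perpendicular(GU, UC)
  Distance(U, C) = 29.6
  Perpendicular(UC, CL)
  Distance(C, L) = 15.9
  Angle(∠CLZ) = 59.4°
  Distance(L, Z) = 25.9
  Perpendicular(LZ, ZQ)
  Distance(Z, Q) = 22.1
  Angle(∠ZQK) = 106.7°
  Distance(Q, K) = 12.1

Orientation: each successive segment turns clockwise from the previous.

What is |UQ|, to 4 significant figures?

24.70

E is at the origin; EG runs at -63.4° with length 23.5, so G = (10.52, -21.01). ∠EGU = 131.5° gives GU at -111.9° from the x-axis; with |GU| = 29.4, U = (-0.4435, -48.29). GU is perpendicular to UC, so UC runs at 158.1°; with |UC| = 29.6, C = (-27.91, -37.25). UC is perpendicular to CL, so CL runs at 68.10°; with |CL| = 15.9, L = (-21.98, -22.50). ∠CLZ = 59.4° gives LZ at -52.50° from the x-axis; with |LZ| = 25.9, Z = (-6.210, -43.05). LZ is perpendicular to ZQ, so ZQ runs at -142.5°; with |ZQ| = 22.1, Q = (-23.74, -56.50). Then |UQ| = |Q − U| = 24.70.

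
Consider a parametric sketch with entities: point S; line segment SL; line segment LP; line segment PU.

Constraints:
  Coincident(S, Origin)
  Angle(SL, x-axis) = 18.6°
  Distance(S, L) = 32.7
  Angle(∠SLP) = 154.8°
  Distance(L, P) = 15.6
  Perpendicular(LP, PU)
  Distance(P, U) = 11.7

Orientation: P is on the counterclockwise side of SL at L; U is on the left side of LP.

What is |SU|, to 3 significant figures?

45.2

S is at the origin; SL runs at 18.6° with length 32.7, so L = 32.7·(cos 18.6°, sin 18.6°) = (31.0, 10.4). ∠SLP = 154.8°, so LP runs at 18.6° + (180° − 154.8°) = 43.8° from the x-axis; with |LP| = 15.6, P = L + 15.6·(cos 43.8°, sin 43.8°) = (42.3, 21.2). The perpendicularity gives PU at right angles to LP; with |PU| = 11.7 on the left of LP, U = P + 11.7·(-0.692, 0.722) = (34.2, 29.7). Then |SU| = |U − S| = 45.2.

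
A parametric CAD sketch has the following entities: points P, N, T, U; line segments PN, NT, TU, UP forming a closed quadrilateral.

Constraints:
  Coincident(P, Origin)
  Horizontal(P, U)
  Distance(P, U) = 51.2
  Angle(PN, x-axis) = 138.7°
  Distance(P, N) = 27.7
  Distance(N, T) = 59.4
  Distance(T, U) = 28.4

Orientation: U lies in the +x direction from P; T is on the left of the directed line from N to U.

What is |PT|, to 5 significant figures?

45.770

Checks: |NT| = 59.40 ✓; |TU| = 28.40 ✓.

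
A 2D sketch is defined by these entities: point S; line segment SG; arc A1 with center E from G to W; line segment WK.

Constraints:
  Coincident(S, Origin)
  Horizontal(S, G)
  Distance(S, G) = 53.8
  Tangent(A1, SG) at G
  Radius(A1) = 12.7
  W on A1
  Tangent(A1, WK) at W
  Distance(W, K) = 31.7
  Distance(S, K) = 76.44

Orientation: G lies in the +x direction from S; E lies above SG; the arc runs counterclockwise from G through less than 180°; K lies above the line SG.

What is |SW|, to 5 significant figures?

67.958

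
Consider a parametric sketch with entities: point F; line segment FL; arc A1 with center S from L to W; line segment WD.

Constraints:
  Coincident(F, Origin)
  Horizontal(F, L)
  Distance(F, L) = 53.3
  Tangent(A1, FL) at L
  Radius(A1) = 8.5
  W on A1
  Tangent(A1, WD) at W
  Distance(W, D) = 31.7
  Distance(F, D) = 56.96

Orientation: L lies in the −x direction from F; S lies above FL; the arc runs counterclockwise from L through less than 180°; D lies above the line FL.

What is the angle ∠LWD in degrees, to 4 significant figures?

138.1°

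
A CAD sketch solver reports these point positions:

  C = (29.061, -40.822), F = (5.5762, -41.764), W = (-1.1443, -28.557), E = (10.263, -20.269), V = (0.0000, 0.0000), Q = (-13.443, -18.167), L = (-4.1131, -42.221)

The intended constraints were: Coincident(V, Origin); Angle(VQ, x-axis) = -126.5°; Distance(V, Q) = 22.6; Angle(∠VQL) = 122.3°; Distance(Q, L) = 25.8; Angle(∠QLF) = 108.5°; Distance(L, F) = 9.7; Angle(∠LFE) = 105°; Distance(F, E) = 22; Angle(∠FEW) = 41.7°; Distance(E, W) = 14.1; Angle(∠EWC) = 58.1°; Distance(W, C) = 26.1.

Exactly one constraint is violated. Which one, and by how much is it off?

Distance(W, C) = 26.1 — off by 6.50.

V = (0.00, 0.00) ✓; VQ at -126.5° ✓; |VQ| = 22.60 ✓; ∠VQL = 122.3° ✓; |QL| = 25.80 ✓; ∠QLF = 108.5° ✓; |LF| = 9.700 ✓; ∠LFE = 105.0° ✓; |FE| = 22.00 ✓; ∠FEW = 41.70° ✓; |EW| = 14.10 ✓; ∠EWC = 58.10° ✓; |WC| = 32.60 ✗.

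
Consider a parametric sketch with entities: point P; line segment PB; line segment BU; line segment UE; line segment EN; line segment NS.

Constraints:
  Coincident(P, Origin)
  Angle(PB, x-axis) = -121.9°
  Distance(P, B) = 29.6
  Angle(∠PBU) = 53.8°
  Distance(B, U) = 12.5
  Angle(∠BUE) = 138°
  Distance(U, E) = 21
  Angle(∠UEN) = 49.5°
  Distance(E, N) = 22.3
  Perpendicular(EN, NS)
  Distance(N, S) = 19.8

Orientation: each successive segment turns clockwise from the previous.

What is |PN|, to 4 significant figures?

13.41

P is at the origin; PB runs at -121.9° with length 29.6, so B = (-15.64, -25.13). ∠PBU = 53.8° gives BU at 111.9° from the x-axis; with |BU| = 12.5, U = (-20.30, -13.53). ∠BUE = 138.0° gives UE at 69.90° from the x-axis; with |UE| = 21.0, E = (-13.09, 6.189). ∠UEN = 49.5° gives EN at -60.60° from the x-axis; with |EN| = 22.3, N = (-2.140, -13.24). Then |PN| = |N − P| = 13.41.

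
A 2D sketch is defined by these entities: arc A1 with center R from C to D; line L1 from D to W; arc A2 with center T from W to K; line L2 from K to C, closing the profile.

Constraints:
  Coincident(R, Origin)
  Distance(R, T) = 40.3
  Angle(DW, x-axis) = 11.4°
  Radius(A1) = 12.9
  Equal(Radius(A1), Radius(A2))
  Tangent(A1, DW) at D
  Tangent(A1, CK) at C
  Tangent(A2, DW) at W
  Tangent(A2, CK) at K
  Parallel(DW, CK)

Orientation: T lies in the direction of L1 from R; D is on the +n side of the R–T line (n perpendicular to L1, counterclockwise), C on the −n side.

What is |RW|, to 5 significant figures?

42.314

The slot axis is L1's direction at 11.4°, so u = (cos 11.4°, sin 11.4°) = (0.98027, 0.19766) and n = (−sin 11.4°, cos 11.4°) = (-0.19766, 0.98027). R is at the origin and T lies 40.3 along u from R, so T = 40.3·u = (39.505, 7.9656). Tangency of A1 to both parallel lines with radius 12.9 puts D and C at R ± 12.9·n: D = (-2.5498, 12.645), C = (2.5498, -12.645). Equal radii place W and K the same way about T: W = T + 12.9·n = (36.955, 20.611), K = T − 12.9·n = (42.055, -4.6799). Then |RW| = |W − R| = 42.314.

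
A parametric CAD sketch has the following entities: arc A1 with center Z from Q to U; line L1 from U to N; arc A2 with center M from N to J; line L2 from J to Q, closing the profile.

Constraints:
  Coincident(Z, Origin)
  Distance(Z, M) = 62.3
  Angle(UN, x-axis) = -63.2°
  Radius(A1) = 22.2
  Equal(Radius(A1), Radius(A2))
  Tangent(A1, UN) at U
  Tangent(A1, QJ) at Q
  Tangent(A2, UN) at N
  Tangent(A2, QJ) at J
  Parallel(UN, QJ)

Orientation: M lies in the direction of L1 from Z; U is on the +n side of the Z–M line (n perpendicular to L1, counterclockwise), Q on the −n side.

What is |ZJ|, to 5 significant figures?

66.137

Tangency of A1 to both parallel lines with radius 22.2 puts U and Q at Z ± 22.2·n: U = (19.815, 10.009), Q = (-19.815, -10.009). Equal radii place N and J the same way about M: N = M + 22.2·n = (47.905, -45.599), J = M − 22.2·n = (8.2743, -65.618). Then |ZJ| = |J − Z| = 66.137.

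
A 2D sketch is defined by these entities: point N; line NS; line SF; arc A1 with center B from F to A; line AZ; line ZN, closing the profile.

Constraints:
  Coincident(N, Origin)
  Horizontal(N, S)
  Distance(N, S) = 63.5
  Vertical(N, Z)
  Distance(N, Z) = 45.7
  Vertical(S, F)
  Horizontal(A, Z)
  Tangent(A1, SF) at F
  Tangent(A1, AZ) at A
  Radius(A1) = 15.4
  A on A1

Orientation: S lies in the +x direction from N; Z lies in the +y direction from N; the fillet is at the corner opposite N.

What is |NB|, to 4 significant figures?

56.85

NZ is vertical with |NZ| = 45.7 and Z on the +y side, so Z = (0.000, 45.70). The virtual corner opposite N is at (63.50, 45.70). Tangency of A1 to SF means the radius BF is perpendicular to SF and the tangent condition forces BA to be normal to AZ, with radius 15.4, so the center B sits 15.4 in from both sides at B = (48.10, 30.30). Then |NB| = |B − N| = 56.85.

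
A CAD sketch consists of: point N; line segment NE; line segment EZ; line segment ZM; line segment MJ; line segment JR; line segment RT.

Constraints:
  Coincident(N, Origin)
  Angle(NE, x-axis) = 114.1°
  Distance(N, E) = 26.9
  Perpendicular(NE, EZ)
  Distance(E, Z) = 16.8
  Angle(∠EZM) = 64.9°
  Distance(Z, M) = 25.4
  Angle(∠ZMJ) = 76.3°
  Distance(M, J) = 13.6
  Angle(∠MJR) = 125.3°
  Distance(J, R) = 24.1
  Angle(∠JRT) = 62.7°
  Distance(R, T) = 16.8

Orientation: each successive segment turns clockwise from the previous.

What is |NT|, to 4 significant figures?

30.09

∠MJR = 125.3° gives JR at 110.6° from the x-axis; with |JR| = 24.1, R = (-17.73, 32.03). ∠JRT = 62.7° gives RT at -6.700° from the x-axis; with |RT| = 16.8, T = (-1.041, 30.07). Then |NT| = |T − N| = 30.09.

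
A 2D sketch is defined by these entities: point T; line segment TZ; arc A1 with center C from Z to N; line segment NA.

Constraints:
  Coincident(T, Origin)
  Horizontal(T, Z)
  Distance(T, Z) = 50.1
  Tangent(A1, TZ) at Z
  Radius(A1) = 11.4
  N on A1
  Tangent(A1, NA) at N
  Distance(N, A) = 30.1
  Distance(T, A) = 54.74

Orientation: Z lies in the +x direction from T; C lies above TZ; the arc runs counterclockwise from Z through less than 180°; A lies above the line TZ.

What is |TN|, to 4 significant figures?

61.29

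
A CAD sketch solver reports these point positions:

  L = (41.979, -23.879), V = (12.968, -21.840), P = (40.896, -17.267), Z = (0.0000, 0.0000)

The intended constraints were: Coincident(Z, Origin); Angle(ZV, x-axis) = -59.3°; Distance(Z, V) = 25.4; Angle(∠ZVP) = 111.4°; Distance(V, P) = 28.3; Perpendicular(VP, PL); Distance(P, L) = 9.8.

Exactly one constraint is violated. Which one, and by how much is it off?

Distance(P, L) = 9.8 — off by 3.10.

Z = (0.00, 0.00) ✓; ZV at -59.30° ✓; |ZV| = 25.40 ✓; ∠ZVP = 111.4° ✓; |VP| = 28.30 ✓; ∠(VP, PL) = 90.00° ✓; |PL| = 6.700 ✗.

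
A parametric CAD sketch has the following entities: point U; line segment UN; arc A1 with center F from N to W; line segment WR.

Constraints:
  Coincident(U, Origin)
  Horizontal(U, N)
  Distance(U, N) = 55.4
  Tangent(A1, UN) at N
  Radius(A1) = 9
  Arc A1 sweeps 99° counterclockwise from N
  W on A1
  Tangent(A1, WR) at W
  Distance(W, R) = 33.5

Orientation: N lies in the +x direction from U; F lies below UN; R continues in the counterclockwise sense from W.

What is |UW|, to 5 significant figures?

47.661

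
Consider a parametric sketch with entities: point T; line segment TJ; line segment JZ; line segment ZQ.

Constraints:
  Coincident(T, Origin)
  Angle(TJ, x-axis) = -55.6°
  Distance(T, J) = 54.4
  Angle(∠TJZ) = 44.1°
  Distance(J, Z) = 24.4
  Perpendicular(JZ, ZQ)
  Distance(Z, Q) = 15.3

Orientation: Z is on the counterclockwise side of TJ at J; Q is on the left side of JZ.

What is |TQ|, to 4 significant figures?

26.91

T is at the origin; TJ runs at -55.6° with length 54.4, so J = 54.4·(cos -55.6°, sin -55.6°) = (30.73, -44.89). ∠TJZ = 44.1°, so JZ runs at -55.6° + (180° − 44.1°) = 80.30° from the x-axis; with |JZ| = 24.4, Z = J + 24.4·(cos 80.30°, sin 80.30°) = (34.85, -20.84). The perpendicularity gives ZQ at right angles to JZ; with |ZQ| = 15.3 on the left of JZ, Q = Z + 15.3·(-0.9857, 0.1685) = (19.76, -18.26). Then |TQ| = |Q − T| = 26.91.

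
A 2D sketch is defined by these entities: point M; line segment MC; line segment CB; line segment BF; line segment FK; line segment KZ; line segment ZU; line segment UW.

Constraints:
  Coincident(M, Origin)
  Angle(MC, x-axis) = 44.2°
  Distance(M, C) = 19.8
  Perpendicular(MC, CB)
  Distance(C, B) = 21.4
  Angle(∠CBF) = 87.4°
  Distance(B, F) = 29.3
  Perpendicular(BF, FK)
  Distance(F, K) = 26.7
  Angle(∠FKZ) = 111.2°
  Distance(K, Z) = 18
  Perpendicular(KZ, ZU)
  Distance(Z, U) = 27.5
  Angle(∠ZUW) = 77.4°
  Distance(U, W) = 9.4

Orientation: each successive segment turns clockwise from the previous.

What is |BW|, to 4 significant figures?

13.37

M is at the origin; MC runs at 44.2° with length 19.8, so C = (14.19, 13.80). MC is perpendicular to CB, so CB runs at -45.80°; with |CB| = 21.4, B = (29.11, -1.538). ∠CBF = 87.4° gives BF at -138.4° from the x-axis; with |BF| = 29.3, F = (7.204, -20.99). The perpendicularity gives FK at right angles to BF, so FK runs at 131.6°; with |FK| = 26.7, K = (-10.52, -1.025). ∠FKZ = 111.2° gives KZ at 62.80° from the x-axis; with |KZ| = 18.0, Z = (-2.295, 14.98). The perpendicularity gives ZU at right angles to KZ, so ZU runs at -27.20°; with |ZU| = 27.5, U = (22.16, 2.414). ∠ZUW = 77.4° gives UW at -129.8° from the x-axis; with |UW| = 9.4, W = (16.15, -4.807). Then |BW| = |W − B| = 13.37.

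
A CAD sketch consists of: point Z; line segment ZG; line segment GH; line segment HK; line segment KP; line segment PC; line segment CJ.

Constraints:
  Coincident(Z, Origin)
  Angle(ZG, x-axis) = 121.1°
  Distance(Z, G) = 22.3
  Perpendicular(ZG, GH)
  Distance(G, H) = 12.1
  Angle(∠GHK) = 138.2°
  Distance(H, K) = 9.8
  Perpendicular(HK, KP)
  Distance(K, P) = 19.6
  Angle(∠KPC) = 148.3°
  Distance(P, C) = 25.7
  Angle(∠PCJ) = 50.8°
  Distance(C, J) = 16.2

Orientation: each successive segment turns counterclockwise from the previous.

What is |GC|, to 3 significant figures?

33.8

Z is at the origin; ZG runs at 121.1° with length 22.3, so G = (-11.5, 19.1). ZG ⟂ GH, so GH runs at -149°; with |GH| = 12.1, H = (-21.9, 12.8). ∠GHK = 138.2° gives HK at -107° from the x-axis; with |HK| = 9.8, K = (-24.8, 3.48). HK ⟂ KP, so KP runs at -17.1°; with |KP| = 19.6, P = (-6.03, -2.29). ∠KPC = 148.3° gives PC at 14.6° from the x-axis; with |PC| = 25.7, C = (18.8, 4.19). Then |GC| = |C − G| = 33.8.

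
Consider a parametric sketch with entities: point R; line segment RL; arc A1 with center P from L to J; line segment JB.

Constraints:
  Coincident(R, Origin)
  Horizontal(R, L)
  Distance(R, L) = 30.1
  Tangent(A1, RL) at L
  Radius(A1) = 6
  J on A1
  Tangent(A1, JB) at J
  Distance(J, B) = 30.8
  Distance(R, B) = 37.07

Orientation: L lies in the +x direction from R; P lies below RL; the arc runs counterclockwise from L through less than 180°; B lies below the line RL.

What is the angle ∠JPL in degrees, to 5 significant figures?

73.083°

Checks: |PJ| = 6.000 ✓; ∠(PJ, JB) = 90.00° ✓; |JB| = 30.80 ✓; |RB| = 37.07 ✓.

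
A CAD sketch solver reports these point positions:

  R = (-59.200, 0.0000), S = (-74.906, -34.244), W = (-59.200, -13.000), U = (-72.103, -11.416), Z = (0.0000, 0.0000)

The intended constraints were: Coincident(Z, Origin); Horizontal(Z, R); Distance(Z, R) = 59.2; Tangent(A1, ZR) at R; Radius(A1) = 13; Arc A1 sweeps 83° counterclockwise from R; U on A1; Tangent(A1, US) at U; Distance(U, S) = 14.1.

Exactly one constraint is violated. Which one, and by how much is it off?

Distance(U, S) = 14.1 — off by 8.90.

Z = (0.00, 0.00) ✓; Z.y = 0.00, R.y = 0.00 ✓; |ZR| = 59.20 ✓; ∠(WR, RZ) = 90.00° ✓; |WR| = 13.00 ✓; bearing(W→U) − bearing(W→R) = 83.00° ✓; |WU| = 13.00 ✓; ∠(WU, US) = 90.00° ✓; |US| = 23.00 ✗.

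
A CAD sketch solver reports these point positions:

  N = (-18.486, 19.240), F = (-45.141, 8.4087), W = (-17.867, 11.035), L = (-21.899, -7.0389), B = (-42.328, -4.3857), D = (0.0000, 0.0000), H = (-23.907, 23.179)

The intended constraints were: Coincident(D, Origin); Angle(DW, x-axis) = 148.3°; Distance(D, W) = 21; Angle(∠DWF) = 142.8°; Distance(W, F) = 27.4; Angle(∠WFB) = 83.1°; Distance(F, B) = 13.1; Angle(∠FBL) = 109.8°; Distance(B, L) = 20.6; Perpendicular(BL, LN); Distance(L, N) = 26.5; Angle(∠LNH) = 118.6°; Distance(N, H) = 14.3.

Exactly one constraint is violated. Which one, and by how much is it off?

Distance(N, H) = 14.3 — off by 7.60.

D = (0.00, 0.00) ✓; DW at 148.3° ✓; |DW| = 21.00 ✓; ∠DWF = 142.8° ✓; |WF| = 27.40 ✓; ∠WFB = 83.10° ✓; |FB| = 13.10 ✓; ∠FBL = 109.8° ✓; |BL| = 20.60 ✓; ∠(BL, LN) = 90.00° ✓; |LN| = 26.50 ✓; ∠LNH = 118.6° ✓; |NH| = 6.701 ✗.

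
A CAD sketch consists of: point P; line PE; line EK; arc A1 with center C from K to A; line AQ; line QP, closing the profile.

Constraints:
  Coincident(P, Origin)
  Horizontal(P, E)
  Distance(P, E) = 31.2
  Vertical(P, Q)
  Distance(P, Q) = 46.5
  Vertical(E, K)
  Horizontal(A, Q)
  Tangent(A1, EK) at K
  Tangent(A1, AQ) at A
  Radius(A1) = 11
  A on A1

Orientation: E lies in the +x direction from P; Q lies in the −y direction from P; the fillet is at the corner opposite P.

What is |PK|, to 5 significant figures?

47.262

The virtual corner opposite P is at (31.200, -46.500). The tangent condition forces CK to be normal to EK and A1 meets AQ tangentially, so CA is at right angles to AQ, with radius 11.0, so the center C sits 11.0 in from both sides at C = (20.200, -35.500). That places the tangent points at K = (31.200, -35.500) on EK and A = (20.200, -46.500) on AQ. Then |PK| = |K − P| = 47.262.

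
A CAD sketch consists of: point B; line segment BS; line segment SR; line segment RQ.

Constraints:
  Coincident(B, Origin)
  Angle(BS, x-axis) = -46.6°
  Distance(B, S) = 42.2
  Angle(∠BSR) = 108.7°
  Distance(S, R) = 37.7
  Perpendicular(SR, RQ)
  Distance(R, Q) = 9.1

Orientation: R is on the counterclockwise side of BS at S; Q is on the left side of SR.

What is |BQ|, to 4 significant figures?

59.81

∠BSR = 108.7°, so SR runs at -46.6° + (180° − 108.7°) = 24.70° from the x-axis; with |SR| = 37.7, R = S + 37.7·(cos 24.70°, sin 24.70°) = (63.25, -14.91). SR ⟂ RQ; with |RQ| = 9.1 on the left of SR, Q = R + 9.1·(-0.4179, 0.9085) = (59.44, -6.640). Then |BQ| = |Q − B| = 59.81.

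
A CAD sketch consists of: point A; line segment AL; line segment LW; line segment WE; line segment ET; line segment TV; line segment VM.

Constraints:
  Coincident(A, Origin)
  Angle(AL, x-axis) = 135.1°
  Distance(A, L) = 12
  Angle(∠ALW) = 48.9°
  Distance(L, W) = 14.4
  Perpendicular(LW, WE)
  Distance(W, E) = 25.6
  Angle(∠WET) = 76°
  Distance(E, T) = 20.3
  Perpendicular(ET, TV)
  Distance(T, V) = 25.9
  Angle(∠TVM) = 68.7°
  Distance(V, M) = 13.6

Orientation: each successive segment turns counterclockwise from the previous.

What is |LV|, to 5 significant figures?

4.5461

A is at the origin; AL runs at 135.1° with length 12.0, so L = (-8.5001, 8.4705). ∠ALW = 48.9° gives LW at -93.800° from the x-axis; with |LW| = 14.4, W = (-9.4544, -5.8979). The perpendicularity gives WE at right angles to LW, so WE runs at -3.8000°; with |WE| = 25.6, E = (16.089, -7.5945). ∠WET = 76.0° gives ET at 100.20° from the x-axis; with |ET| = 20.3, T = (12.494, 12.385). The perpendicularity gives TV at right angles to ET, so TV runs at -169.80°; with |TV| = 25.9, V = (-12.996, 7.7982). Then |LV| = |V − L| = 4.5461.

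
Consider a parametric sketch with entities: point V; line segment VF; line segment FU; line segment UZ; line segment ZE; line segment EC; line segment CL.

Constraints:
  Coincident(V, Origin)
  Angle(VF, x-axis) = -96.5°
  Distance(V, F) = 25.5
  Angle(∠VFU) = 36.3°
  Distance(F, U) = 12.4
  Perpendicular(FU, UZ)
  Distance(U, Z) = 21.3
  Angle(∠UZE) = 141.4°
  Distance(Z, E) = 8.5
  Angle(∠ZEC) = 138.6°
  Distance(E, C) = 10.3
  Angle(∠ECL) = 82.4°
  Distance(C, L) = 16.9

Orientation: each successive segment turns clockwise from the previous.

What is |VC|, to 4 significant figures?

27.77

V is at the origin; VF runs at -96.5° with length 25.5, so F = (-2.887, -25.34). ∠VFU = 36.3° gives FU at 119.8° from the x-axis; with |FU| = 12.4, U = (-9.049, -14.58). The perpendicularity gives UZ at right angles to FU, so UZ runs at 29.80°; with |UZ| = 21.3, Z = (9.434, -3.990). ∠UZE = 141.4° gives ZE at -8.800° from the x-axis; with |ZE| = 8.5, E = (17.83, -5.291). ∠ZEC = 138.6° gives EC at -50.20° from the x-axis; with |EC| = 10.3, C = (24.43, -13.20). Then |VC| = |C − V| = 27.77.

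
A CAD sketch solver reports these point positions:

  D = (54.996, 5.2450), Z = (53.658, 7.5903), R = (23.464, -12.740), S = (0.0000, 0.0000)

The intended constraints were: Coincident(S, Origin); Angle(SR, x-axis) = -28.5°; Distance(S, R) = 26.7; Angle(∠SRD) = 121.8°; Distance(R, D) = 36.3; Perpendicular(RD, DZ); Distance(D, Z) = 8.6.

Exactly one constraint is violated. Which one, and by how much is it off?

Distance(D, Z) = 8.6 — off by 5.90.

S = (0.00, 0.00) ✓; SR at -28.50° ✓; |SR| = 26.70 ✓; ∠SRD = 121.8° ✓; |RD| = 36.30 ✓; ∠(RD, DZ) = 90.01° ✓; |DZ| = 2.700 ✗.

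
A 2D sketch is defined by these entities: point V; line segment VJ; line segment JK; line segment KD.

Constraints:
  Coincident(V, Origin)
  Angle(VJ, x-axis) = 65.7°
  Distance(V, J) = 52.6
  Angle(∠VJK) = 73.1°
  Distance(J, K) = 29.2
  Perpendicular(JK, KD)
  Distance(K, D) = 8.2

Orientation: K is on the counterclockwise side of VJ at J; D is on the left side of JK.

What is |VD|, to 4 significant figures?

44.37

∠VJK = 73.1°, so JK runs at 65.7° + (180° − 73.1°) = 172.6° from the x-axis; with |JK| = 29.2, K = J + 29.2·(cos 172.6°, sin 172.6°) = (-7.311, 51.70). JK is perpendicular to KD; with |KD| = 8.2 on the left of JK, D = K + 8.2·(-0.1288, -0.9917) = (-8.367, 43.57). Then |VD| = |D − V| = 44.37.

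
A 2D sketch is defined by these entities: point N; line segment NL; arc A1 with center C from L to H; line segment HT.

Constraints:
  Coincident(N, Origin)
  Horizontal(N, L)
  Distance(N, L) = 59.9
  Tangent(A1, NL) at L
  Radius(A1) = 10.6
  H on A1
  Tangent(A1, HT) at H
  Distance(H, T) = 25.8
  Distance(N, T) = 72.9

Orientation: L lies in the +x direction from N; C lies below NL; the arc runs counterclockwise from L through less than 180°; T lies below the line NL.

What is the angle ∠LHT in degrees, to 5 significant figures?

121.72°

N is at the origin; N and L share the same y with |NL| = 59.9 and L on the +x side, so L = (59.900, 0.0000). The tangent condition forces CL to be normal to NL, so C = L + (0, -10.6) = (59.900, -10.600). Since CH ⟂ HT (tangency), |CT| = √(10.6² + 25.8²) = 27.893 regardless of where H sits on A1. So T lies on both circle(N, 72.9) and circle(C, 27.893); the below-NL intersection is T = (61.956, -38.417). H is the foot of the tangent from T: H = (50.419, -15.340).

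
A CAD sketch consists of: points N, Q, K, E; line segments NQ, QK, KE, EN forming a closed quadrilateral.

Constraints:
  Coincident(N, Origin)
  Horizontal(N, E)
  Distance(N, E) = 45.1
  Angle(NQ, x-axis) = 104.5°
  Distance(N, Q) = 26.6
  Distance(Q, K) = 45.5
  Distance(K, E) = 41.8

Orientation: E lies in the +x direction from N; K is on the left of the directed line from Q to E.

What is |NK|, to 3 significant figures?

54.6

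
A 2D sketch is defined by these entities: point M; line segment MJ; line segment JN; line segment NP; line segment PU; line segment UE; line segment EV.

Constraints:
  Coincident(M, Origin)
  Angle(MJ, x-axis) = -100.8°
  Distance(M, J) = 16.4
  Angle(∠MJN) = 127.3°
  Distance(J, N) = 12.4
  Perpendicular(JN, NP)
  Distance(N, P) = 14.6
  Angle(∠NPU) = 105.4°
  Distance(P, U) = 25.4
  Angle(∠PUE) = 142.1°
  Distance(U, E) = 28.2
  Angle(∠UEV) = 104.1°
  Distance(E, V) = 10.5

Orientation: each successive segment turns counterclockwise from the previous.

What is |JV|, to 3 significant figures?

36.6

∠PUE = 142.1° gives UE at 154° from the x-axis; with |UE| = 28.2, E = (-20.7, 19.3). ∠UEV = 104.1° gives EV at -130° from the x-axis; with |EV| = 10.5, V = (-27.4, 11.2). Then |JV| = |V − J| = 36.6.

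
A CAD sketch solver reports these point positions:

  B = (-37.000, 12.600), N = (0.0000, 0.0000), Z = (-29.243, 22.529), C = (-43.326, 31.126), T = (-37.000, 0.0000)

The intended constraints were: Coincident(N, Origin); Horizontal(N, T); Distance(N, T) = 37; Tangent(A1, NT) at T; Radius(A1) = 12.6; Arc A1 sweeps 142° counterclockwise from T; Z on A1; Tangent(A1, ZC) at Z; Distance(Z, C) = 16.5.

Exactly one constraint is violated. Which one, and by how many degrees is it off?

Tangent(A1, ZC) at Z — off by 6.60°.

N = (0.00, 0.00) ✓; N.y = 0.00, T.y = 0.00 ✓; |NT| = 37.00 ✓; ∠(BT, TN) = 90.00° ✓; |BT| = 12.60 ✓; bearing(B→Z) − bearing(B→T) = 142.0° ✓; |BZ| = 12.60 ✓; ∠(BZ, ZC) = 83.40° ✗; |ZC| = 16.50 ✓.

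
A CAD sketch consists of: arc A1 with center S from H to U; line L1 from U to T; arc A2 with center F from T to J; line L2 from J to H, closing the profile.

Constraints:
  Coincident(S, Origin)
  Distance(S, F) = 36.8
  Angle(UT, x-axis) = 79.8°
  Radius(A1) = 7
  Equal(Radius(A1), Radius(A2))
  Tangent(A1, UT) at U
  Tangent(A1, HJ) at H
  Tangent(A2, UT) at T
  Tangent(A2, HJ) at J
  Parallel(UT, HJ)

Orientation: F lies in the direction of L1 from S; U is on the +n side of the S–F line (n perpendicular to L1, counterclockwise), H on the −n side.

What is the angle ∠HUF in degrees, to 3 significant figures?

79.2°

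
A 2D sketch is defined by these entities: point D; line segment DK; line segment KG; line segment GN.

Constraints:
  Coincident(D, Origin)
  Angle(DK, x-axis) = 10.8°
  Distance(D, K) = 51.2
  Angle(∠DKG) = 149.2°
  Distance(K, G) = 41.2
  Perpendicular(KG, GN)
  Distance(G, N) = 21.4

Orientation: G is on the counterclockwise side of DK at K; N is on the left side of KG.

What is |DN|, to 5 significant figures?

85.315

∠DKG = 149.2°, so KG runs at 10.8° + (180° − 149.2°) = 41.600° from the x-axis; with |KG| = 41.2, G = K + 41.2·(cos 41.600°, sin 41.600°) = (81.102, 36.948). KG ⟂ GN; with |GN| = 21.4 on the left of KG, N = G + 21.4·(-0.66393, 0.74780) = (66.894, 52.951). Then |DN| = |N − D| = 85.315.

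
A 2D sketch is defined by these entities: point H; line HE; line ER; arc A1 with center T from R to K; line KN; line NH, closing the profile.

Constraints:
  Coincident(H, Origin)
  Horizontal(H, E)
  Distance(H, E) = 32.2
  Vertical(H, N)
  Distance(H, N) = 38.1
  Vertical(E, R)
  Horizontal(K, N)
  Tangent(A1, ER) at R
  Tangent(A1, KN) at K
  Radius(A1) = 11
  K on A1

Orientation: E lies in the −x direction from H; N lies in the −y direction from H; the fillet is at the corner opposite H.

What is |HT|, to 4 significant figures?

34.41

H is at the origin; H and E share the same y with |HE| = 32.2 and E on the −x side, so E = (-32.20, 0.000). H and N share the same x with |HN| = 38.1 and N on the −y side, so N = (0.000, -38.10). The virtual corner opposite H is at (-32.20, -38.10). Since A1 is tangent to ER there, TR ⟂ ER and since A1 is tangent to KN there, TK ⟂ KN, with radius 11.0, so the center T sits 11.0 in from both sides at T = (-21.20, -27.10). Then |HT| = |T − H| = 34.41.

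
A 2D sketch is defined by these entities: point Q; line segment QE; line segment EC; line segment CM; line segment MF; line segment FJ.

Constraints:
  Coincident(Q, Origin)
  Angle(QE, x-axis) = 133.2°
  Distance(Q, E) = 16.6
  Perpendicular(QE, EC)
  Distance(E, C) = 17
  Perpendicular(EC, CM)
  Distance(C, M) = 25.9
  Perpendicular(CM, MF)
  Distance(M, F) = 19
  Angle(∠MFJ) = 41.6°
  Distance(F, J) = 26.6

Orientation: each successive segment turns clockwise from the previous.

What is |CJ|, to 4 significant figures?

8.288

Q is at the origin; QE runs at 133.2° with length 16.6, so E = (-11.36, 12.10). QE ⟂ EC, so EC runs at 43.20°; with |EC| = 17.0, C = (1.029, 23.74). The perpendicularity gives CM at right angles to EC, so CM runs at -46.80°; with |CM| = 25.9, M = (18.76, 4.858). The perpendicularity gives MF at right angles to CM, so MF runs at -136.8°; with |MF| = 19.0, F = (4.908, -8.149). ∠MFJ = 41.6° gives FJ at 84.80° from the x-axis; with |FJ| = 26.6, J = (7.319, 18.34). Then |CJ| = |J − C| = 8.288.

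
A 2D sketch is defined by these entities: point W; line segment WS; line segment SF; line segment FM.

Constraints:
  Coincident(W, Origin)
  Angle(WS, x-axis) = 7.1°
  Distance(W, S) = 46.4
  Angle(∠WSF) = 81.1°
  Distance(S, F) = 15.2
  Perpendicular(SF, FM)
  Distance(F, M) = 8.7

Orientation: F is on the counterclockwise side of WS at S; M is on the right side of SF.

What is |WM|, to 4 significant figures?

55.13

∠WSF = 81.1°, so SF runs at 7.1° + (180° − 81.1°) = 106.0° from the x-axis; with |SF| = 15.2, F = S + 15.2·(cos 106.0°, sin 106.0°) = (41.85, 20.35). SF ⟂ FM; with |FM| = 8.7 on the right of SF, M = F + 8.7·(0.9613, 0.2756) = (50.22, 22.74). Then |WM| = |M − W| = 55.13.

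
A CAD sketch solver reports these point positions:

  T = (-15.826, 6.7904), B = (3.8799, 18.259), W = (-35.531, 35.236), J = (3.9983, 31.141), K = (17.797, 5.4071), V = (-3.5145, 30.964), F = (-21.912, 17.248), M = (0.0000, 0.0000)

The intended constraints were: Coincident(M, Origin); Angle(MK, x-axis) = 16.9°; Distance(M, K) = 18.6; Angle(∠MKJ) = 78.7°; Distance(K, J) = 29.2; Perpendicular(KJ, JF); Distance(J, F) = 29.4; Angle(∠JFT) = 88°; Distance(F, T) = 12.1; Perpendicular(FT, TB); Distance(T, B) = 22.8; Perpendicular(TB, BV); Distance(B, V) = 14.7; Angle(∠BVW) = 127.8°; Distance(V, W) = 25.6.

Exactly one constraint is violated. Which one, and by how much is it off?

Distance(V, W) = 25.6 — off by 6.70.

M = (0.00, 0.00) ✓; MK at 16.90° ✓; |MK| = 18.60 ✓; ∠MKJ = 78.70° ✓; |KJ| = 29.20 ✓; ∠(KJ, JF) = 90.00° ✓; |JF| = 29.40 ✓; ∠JFT = 88.00° ✓; |FT| = 12.10 ✓; ∠(FT, TB) = 90.00° ✓; |TB| = 22.80 ✓; ∠(TB, BV) = 90.00° ✓; |BV| = 14.70 ✓; ∠BVW = 127.8° ✓; |VW| = 32.30 ✗.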